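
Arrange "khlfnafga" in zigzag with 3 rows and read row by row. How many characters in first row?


Zigzag "khlfnafga" into 3 rows:
Placing characters:
  'k' => row 0
  'h' => row 1
  'l' => row 2
  'f' => row 1
  'n' => row 0
  'a' => row 1
  'f' => row 2
  'g' => row 1
  'a' => row 0
Rows:
  Row 0: "kna"
  Row 1: "hfag"
  Row 2: "lf"
First row length: 3

3


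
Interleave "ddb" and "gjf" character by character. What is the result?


Interleaving "ddb" and "gjf":
  Position 0: 'd' from first, 'g' from second => "dg"
  Position 1: 'd' from first, 'j' from second => "dj"
  Position 2: 'b' from first, 'f' from second => "bf"
Result: dgdjbf

dgdjbf


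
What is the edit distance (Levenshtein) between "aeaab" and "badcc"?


Computing edit distance: "aeaab" -> "badcc"
DP table:
           b    a    d    c    c
      0    1    2    3    4    5
  a   1    1    1    2    3    4
  e   2    2    2    2    3    4
  a   3    3    2    3    3    4
  a   4    4    3    3    4    4
  b   5    4    4    4    4    5
Edit distance = dp[5][5] = 5

5


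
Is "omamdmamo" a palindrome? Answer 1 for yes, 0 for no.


Input: omamdmamo
Reversed: omamdmamo
  Compare pos 0 ('o') with pos 8 ('o'): match
  Compare pos 1 ('m') with pos 7 ('m'): match
  Compare pos 2 ('a') with pos 6 ('a'): match
  Compare pos 3 ('m') with pos 5 ('m'): match
Result: palindrome

1


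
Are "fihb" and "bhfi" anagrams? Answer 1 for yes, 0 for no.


Strings: "fihb", "bhfi"
Sorted first:  bfhi
Sorted second: bfhi
Sorted forms match => anagrams

1


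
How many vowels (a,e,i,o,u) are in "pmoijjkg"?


Input: pmoijjkg
Checking each character:
  'p' at position 0: consonant
  'm' at position 1: consonant
  'o' at position 2: vowel (running total: 1)
  'i' at position 3: vowel (running total: 2)
  'j' at position 4: consonant
  'j' at position 5: consonant
  'k' at position 6: consonant
  'g' at position 7: consonant
Total vowels: 2

2


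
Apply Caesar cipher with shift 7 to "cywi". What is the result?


Caesar cipher: shift "cywi" by 7
  'c' (pos 2) + 7 = pos 9 = 'j'
  'y' (pos 24) + 7 = pos 5 = 'f'
  'w' (pos 22) + 7 = pos 3 = 'd'
  'i' (pos 8) + 7 = pos 15 = 'p'
Result: jfdp

jfdp


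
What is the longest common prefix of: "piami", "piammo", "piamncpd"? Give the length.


Words: piami, piammo, piamncpd
  Position 0: all 'p' => match
  Position 1: all 'i' => match
  Position 2: all 'a' => match
  Position 3: all 'm' => match
  Position 4: ('i', 'm', 'n') => mismatch, stop
LCP = "piam" (length 4)

4


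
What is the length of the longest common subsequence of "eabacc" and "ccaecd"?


LCS of "eabacc" and "ccaecd"
DP table:
           c    c    a    e    c    d
      0    0    0    0    0    0    0
  e   0    0    0    0    1    1    1
  a   0    0    0    1    1    1    1
  b   0    0    0    1    1    1    1
  a   0    0    0    1    1    1    1
  c   0    1    1    1    1    2    2
  c   0    1    2    2    2    2    2
LCS length = dp[6][6] = 2

2


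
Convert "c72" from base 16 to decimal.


Input: "c72" in base 16
Positional expansion:
  Digit 'c' (value 12) x 16^2 = 3072
  Digit '7' (value 7) x 16^1 = 112
  Digit '2' (value 2) x 16^0 = 2
Sum = 3186

3186


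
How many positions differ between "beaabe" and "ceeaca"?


Comparing "beaabe" and "ceeaca" position by position:
  Position 0: 'b' vs 'c' => DIFFER
  Position 1: 'e' vs 'e' => same
  Position 2: 'a' vs 'e' => DIFFER
  Position 3: 'a' vs 'a' => same
  Position 4: 'b' vs 'c' => DIFFER
  Position 5: 'e' vs 'a' => DIFFER
Positions that differ: 4

4


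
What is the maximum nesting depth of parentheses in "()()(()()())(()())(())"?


Input: "()()(()()())(()())(())"
Tracking depth:
  Position 0 '(': depth becomes 1
  Position 1 ')': depth becomes 0
  Position 2 '(': depth becomes 1
  Position 3 ')': depth becomes 0
  Position 4 '(': depth becomes 1
  Position 5 '(': depth becomes 2
  Position 6 ')': depth becomes 1
  Position 7 '(': depth becomes 2
  Position 8 ')': depth becomes 1
  Position 9 '(': depth becomes 2
  Position 10 ')': depth becomes 1
  Position 11 ')': depth becomes 0
  Position 12 '(': depth becomes 1
  Position 13 '(': depth becomes 2
  Position 14 ')': depth becomes 1
  Position 15 '(': depth becomes 2
  Position 16 ')': depth becomes 1
  Position 17 ')': depth becomes 0
  Position 18 '(': depth becomes 1
  Position 19 '(': depth becomes 2
  Position 20 ')': depth becomes 1
  Position 21 ')': depth becomes 0
Maximum depth reached: 2

2


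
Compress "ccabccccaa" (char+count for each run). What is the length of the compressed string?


Input: ccabccccaa
Runs:
  'c' x 2 => "c2"
  'a' x 1 => "a1"
  'b' x 1 => "b1"
  'c' x 4 => "c4"
  'a' x 2 => "a2"
Compressed: "c2a1b1c4a2"
Compressed length: 10

10


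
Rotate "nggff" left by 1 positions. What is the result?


Input: "nggff", rotate left by 1
First 1 characters: "n"
Remaining characters: "ggff"
Concatenate remaining + first: "ggff" + "n" = "ggffn"

ggffn


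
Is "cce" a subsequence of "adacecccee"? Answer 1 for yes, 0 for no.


Check if "cce" is a subsequence of "adacecccee"
Greedy scan:
  Position 0 ('a'): no match needed
  Position 1 ('d'): no match needed
  Position 2 ('a'): no match needed
  Position 3 ('c'): matches sub[0] = 'c'
  Position 4 ('e'): no match needed
  Position 5 ('c'): matches sub[1] = 'c'
  Position 6 ('c'): no match needed
  Position 7 ('c'): no match needed
  Position 8 ('e'): matches sub[2] = 'e'
  Position 9 ('e'): no match needed
All 3 characters matched => is a subsequence

1


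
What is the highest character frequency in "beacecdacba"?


Input: beacecdacba
Character counts:
  'a': 3
  'b': 2
  'c': 3
  'd': 1
  'e': 2
Maximum frequency: 3

3


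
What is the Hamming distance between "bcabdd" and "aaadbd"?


Comparing "bcabdd" and "aaadbd" position by position:
  Position 0: 'b' vs 'a' => differ
  Position 1: 'c' vs 'a' => differ
  Position 2: 'a' vs 'a' => same
  Position 3: 'b' vs 'd' => differ
  Position 4: 'd' vs 'b' => differ
  Position 5: 'd' vs 'd' => same
Total differences (Hamming distance): 4

4


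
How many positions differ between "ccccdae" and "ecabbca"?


Comparing "ccccdae" and "ecabbca" position by position:
  Position 0: 'c' vs 'e' => DIFFER
  Position 1: 'c' vs 'c' => same
  Position 2: 'c' vs 'a' => DIFFER
  Position 3: 'c' vs 'b' => DIFFER
  Position 4: 'd' vs 'b' => DIFFER
  Position 5: 'a' vs 'c' => DIFFER
  Position 6: 'e' vs 'a' => DIFFER
Positions that differ: 6

6


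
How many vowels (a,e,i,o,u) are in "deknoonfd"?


Input: deknoonfd
Checking each character:
  'd' at position 0: consonant
  'e' at position 1: vowel (running total: 1)
  'k' at position 2: consonant
  'n' at position 3: consonant
  'o' at position 4: vowel (running total: 2)
  'o' at position 5: vowel (running total: 3)
  'n' at position 6: consonant
  'f' at position 7: consonant
  'd' at position 8: consonant
Total vowels: 3

3


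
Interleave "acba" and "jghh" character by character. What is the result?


Interleaving "acba" and "jghh":
  Position 0: 'a' from first, 'j' from second => "aj"
  Position 1: 'c' from first, 'g' from second => "cg"
  Position 2: 'b' from first, 'h' from second => "bh"
  Position 3: 'a' from first, 'h' from second => "ah"
Result: ajcgbhah

ajcgbhah


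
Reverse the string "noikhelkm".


Input: noikhelkm
Reading characters right to left:
  Position 8: 'm'
  Position 7: 'k'
  Position 6: 'l'
  Position 5: 'e'
  Position 4: 'h'
  Position 3: 'k'
  Position 2: 'i'
  Position 1: 'o'
  Position 0: 'n'
Reversed: mklehkion

mklehkion


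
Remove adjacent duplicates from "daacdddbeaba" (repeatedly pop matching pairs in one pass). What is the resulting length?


Input: daacdddbeaba
Stack-based adjacent duplicate removal:
  Read 'd': push. Stack: d
  Read 'a': push. Stack: da
  Read 'a': matches stack top 'a' => pop. Stack: d
  Read 'c': push. Stack: dc
  Read 'd': push. Stack: dcd
  Read 'd': matches stack top 'd' => pop. Stack: dc
  Read 'd': push. Stack: dcd
  Read 'b': push. Stack: dcdb
  Read 'e': push. Stack: dcdbe
  Read 'a': push. Stack: dcdbea
  Read 'b': push. Stack: dcdbeab
  Read 'a': push. Stack: dcdbeaba
Final stack: "dcdbeaba" (length 8)

8


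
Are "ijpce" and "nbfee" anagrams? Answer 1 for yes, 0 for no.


Strings: "ijpce", "nbfee"
Sorted first:  ceijp
Sorted second: beefn
Differ at position 0: 'c' vs 'b' => not anagrams

0


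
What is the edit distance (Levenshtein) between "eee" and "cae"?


Computing edit distance: "eee" -> "cae"
DP table:
           c    a    e
      0    1    2    3
  e   1    1    2    2
  e   2    2    2    2
  e   3    3    3    2
Edit distance = dp[3][3] = 2

2


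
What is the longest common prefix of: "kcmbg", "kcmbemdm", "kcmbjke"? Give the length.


Words: kcmbg, kcmbemdm, kcmbjke
  Position 0: all 'k' => match
  Position 1: all 'c' => match
  Position 2: all 'm' => match
  Position 3: all 'b' => match
  Position 4: ('g', 'e', 'j') => mismatch, stop
LCP = "kcmb" (length 4)

4


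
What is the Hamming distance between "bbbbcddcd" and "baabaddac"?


Comparing "bbbbcddcd" and "baabaddac" position by position:
  Position 0: 'b' vs 'b' => same
  Position 1: 'b' vs 'a' => differ
  Position 2: 'b' vs 'a' => differ
  Position 3: 'b' vs 'b' => same
  Position 4: 'c' vs 'a' => differ
  Position 5: 'd' vs 'd' => same
  Position 6: 'd' vs 'd' => same
  Position 7: 'c' vs 'a' => differ
  Position 8: 'd' vs 'c' => differ
Total differences (Hamming distance): 5

5


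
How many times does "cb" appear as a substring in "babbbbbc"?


Searching for "cb" in "babbbbbc"
Scanning each position:
  Position 0: "ba" => no
  Position 1: "ab" => no
  Position 2: "bb" => no
  Position 3: "bb" => no
  Position 4: "bb" => no
  Position 5: "bb" => no
  Position 6: "bc" => no
Total occurrences: 0

0


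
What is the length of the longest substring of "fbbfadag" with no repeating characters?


Input: "fbbfadag"
Sliding window (track last position of each char):
  Position 0 ('f'): window [0,0] length 1 -- new best
  Position 1 ('b'): window [0,1] length 2 -- new best
  Position 2 ('b'): repeat (last at 1), move window start to 2
  Position 2 ('b'): window [2,2] length 1
  Position 3 ('f'): window [2,3] length 2
  Position 4 ('a'): window [2,4] length 3 -- new best
  Position 5 ('d'): window [2,5] length 4 -- new best
  Position 6 ('a'): repeat (last at 4), move window start to 5
  Position 6 ('a'): window [5,6] length 2
  Position 7 ('g'): window [5,7] length 3
Longest substring with no repeats: "bfad" with length 4

4


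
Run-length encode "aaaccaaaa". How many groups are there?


Input: aaaccaaaa
Scanning for consecutive runs:
  Group 1: 'a' x 3 (positions 0-2)
  Group 2: 'c' x 2 (positions 3-4)
  Group 3: 'a' x 4 (positions 5-8)
Total groups: 3

3


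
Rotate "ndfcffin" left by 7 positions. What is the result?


Input: "ndfcffin", rotate left by 7
First 7 characters: "ndfcffi"
Remaining characters: "n"
Concatenate remaining + first: "n" + "ndfcffi" = "nndfcffi"

nndfcffi


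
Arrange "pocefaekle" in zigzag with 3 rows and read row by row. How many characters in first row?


Zigzag "pocefaekle" into 3 rows:
Placing characters:
  'p' => row 0
  'o' => row 1
  'c' => row 2
  'e' => row 1
  'f' => row 0
  'a' => row 1
  'e' => row 2
  'k' => row 1
  'l' => row 0
  'e' => row 1
Rows:
  Row 0: "pfl"
  Row 1: "oeake"
  Row 2: "ce"
First row length: 3

3


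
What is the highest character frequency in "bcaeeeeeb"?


Input: bcaeeeeeb
Character counts:
  'a': 1
  'b': 2
  'c': 1
  'e': 5
Maximum frequency: 5

5


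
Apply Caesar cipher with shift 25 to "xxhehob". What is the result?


Caesar cipher: shift "xxhehob" by 25
  'x' (pos 23) + 25 = pos 22 = 'w'
  'x' (pos 23) + 25 = pos 22 = 'w'
  'h' (pos 7) + 25 = pos 6 = 'g'
  'e' (pos 4) + 25 = pos 3 = 'd'
  'h' (pos 7) + 25 = pos 6 = 'g'
  'o' (pos 14) + 25 = pos 13 = 'n'
  'b' (pos 1) + 25 = pos 0 = 'a'
Result: wwgdgna

wwgdgna


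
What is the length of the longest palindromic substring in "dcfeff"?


Input: "dcfeff"
Checking substrings for palindromes:
  [2:5] "fef" (len 3) => palindrome
  [4:6] "ff" (len 2) => palindrome
Longest palindromic substring: "fef" with length 3

3


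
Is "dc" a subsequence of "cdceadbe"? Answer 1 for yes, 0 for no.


Check if "dc" is a subsequence of "cdceadbe"
Greedy scan:
  Position 0 ('c'): no match needed
  Position 1 ('d'): matches sub[0] = 'd'
  Position 2 ('c'): matches sub[1] = 'c'
  Position 3 ('e'): no match needed
  Position 4 ('a'): no match needed
  Position 5 ('d'): no match needed
  Position 6 ('b'): no match needed
  Position 7 ('e'): no match needed
All 2 characters matched => is a subsequence

1


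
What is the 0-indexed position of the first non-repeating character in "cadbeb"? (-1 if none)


Input: cadbeb
Character frequencies:
  'a': 1
  'b': 2
  'c': 1
  'd': 1
  'e': 1
Scanning left to right for freq == 1:
  Position 0 ('c'): unique! => answer = 0

0


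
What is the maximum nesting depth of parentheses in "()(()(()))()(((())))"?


Input: "()(()(()))()(((())))"
Tracking depth:
  Position 0 '(': depth becomes 1
  Position 1 ')': depth becomes 0
  Position 2 '(': depth becomes 1
  Position 3 '(': depth becomes 2
  Position 4 ')': depth becomes 1
  Position 5 '(': depth becomes 2
  Position 6 '(': depth becomes 3
  Position 7 ')': depth becomes 2
  Position 8 ')': depth becomes 1
  Position 9 ')': depth becomes 0
  Position 10 '(': depth becomes 1
  Position 11 ')': depth becomes 0
  Position 12 '(': depth becomes 1
  Position 13 '(': depth becomes 2
  Position 14 '(': depth becomes 3
  Position 15 '(': depth becomes 4
  Position 16 ')': depth becomes 3
  Position 17 ')': depth becomes 2
  Position 18 ')': depth becomes 1
  Position 19 ')': depth becomes 0
Maximum depth reached: 4

4


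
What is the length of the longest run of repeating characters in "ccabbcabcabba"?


Input: "ccabbcabcabba"
Scanning for longest run:
  Position 1 ('c'): continues run of 'c', length=2
  Position 2 ('a'): new char, reset run to 1
  Position 3 ('b'): new char, reset run to 1
  Position 4 ('b'): continues run of 'b', length=2
  Position 5 ('c'): new char, reset run to 1
  Position 6 ('a'): new char, reset run to 1
  Position 7 ('b'): new char, reset run to 1
  Position 8 ('c'): new char, reset run to 1
  Position 9 ('a'): new char, reset run to 1
  Position 10 ('b'): new char, reset run to 1
  Position 11 ('b'): continues run of 'b', length=2
  Position 12 ('a'): new char, reset run to 1
Longest run: 'c' with length 2

2


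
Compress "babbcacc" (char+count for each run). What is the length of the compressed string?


Input: babbcacc
Runs:
  'b' x 1 => "b1"
  'a' x 1 => "a1"
  'b' x 2 => "b2"
  'c' x 1 => "c1"
  'a' x 1 => "a1"
  'c' x 2 => "c2"
Compressed: "b1a1b2c1a1c2"
Compressed length: 12

12


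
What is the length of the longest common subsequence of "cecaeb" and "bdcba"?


LCS of "cecaeb" and "bdcba"
DP table:
           b    d    c    b    a
      0    0    0    0    0    0
  c   0    0    0    1    1    1
  e   0    0    0    1    1    1
  c   0    0    0    1    1    1
  a   0    0    0    1    1    2
  e   0    0    0    1    1    2
  b   0    1    1    1    2    2
LCS length = dp[6][5] = 2

2


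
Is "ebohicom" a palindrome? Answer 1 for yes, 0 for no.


Input: ebohicom
Reversed: mocihobe
  Compare pos 0 ('e') with pos 7 ('m'): MISMATCH
  Compare pos 1 ('b') with pos 6 ('o'): MISMATCH
  Compare pos 2 ('o') with pos 5 ('c'): MISMATCH
  Compare pos 3 ('h') with pos 4 ('i'): MISMATCH
Result: not a palindrome

0


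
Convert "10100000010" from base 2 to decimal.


Input: "10100000010" in base 2
Positional expansion:
  Digit '1' (value 1) x 2^10 = 1024
  Digit '0' (value 0) x 2^9 = 0
  Digit '1' (value 1) x 2^8 = 256
  Digit '0' (value 0) x 2^7 = 0
  Digit '0' (value 0) x 2^6 = 0
  Digit '0' (value 0) x 2^5 = 0
  Digit '0' (value 0) x 2^4 = 0
  Digit '0' (value 0) x 2^3 = 0
  Digit '0' (value 0) x 2^2 = 0
  Digit '1' (value 1) x 2^1 = 2
  Digit '0' (value 0) x 2^0 = 0
Sum = 1282

1282


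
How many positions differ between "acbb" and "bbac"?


Comparing "acbb" and "bbac" position by position:
  Position 0: 'a' vs 'b' => DIFFER
  Position 1: 'c' vs 'b' => DIFFER
  Position 2: 'b' vs 'a' => DIFFER
  Position 3: 'b' vs 'c' => DIFFER
Positions that differ: 4

4


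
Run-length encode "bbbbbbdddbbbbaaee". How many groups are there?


Input: bbbbbbdddbbbbaaee
Scanning for consecutive runs:
  Group 1: 'b' x 6 (positions 0-5)
  Group 2: 'd' x 3 (positions 6-8)
  Group 3: 'b' x 4 (positions 9-12)
  Group 4: 'a' x 2 (positions 13-14)
  Group 5: 'e' x 2 (positions 15-16)
Total groups: 5

5


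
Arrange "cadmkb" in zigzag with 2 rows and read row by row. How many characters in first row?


Zigzag "cadmkb" into 2 rows:
Placing characters:
  'c' => row 0
  'a' => row 1
  'd' => row 0
  'm' => row 1
  'k' => row 0
  'b' => row 1
Rows:
  Row 0: "cdk"
  Row 1: "amb"
First row length: 3

3


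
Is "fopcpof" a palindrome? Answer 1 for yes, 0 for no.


Input: fopcpof
Reversed: fopcpof
  Compare pos 0 ('f') with pos 6 ('f'): match
  Compare pos 1 ('o') with pos 5 ('o'): match
  Compare pos 2 ('p') with pos 4 ('p'): match
Result: palindrome

1


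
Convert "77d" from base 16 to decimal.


Input: "77d" in base 16
Positional expansion:
  Digit '7' (value 7) x 16^2 = 1792
  Digit '7' (value 7) x 16^1 = 112
  Digit 'd' (value 13) x 16^0 = 13
Sum = 1917

1917


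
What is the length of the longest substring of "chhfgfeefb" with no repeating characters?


Input: "chhfgfeefb"
Sliding window (track last position of each char):
  Position 0 ('c'): window [0,0] length 1 -- new best
  Position 1 ('h'): window [0,1] length 2 -- new best
  Position 2 ('h'): repeat (last at 1), move window start to 2
  Position 2 ('h'): window [2,2] length 1
  Position 3 ('f'): window [2,3] length 2
  Position 4 ('g'): window [2,4] length 3 -- new best
  Position 5 ('f'): repeat (last at 3), move window start to 4
  Position 5 ('f'): window [4,5] length 2
  Position 6 ('e'): window [4,6] length 3
  Position 7 ('e'): repeat (last at 6), move window start to 7
  Position 7 ('e'): window [7,7] length 1
  Position 8 ('f'): window [7,8] length 2
  Position 9 ('b'): window [7,9] length 3
Longest substring with no repeats: "hfg" with length 3

3


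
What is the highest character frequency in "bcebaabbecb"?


Input: bcebaabbecb
Character counts:
  'a': 2
  'b': 5
  'c': 2
  'e': 2
Maximum frequency: 5

5


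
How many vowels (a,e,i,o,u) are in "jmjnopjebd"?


Input: jmjnopjebd
Checking each character:
  'j' at position 0: consonant
  'm' at position 1: consonant
  'j' at position 2: consonant
  'n' at position 3: consonant
  'o' at position 4: vowel (running total: 1)
  'p' at position 5: consonant
  'j' at position 6: consonant
  'e' at position 7: vowel (running total: 2)
  'b' at position 8: consonant
  'd' at position 9: consonant
Total vowels: 2

2


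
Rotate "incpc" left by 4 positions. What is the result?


Input: "incpc", rotate left by 4
First 4 characters: "incp"
Remaining characters: "c"
Concatenate remaining + first: "c" + "incp" = "cincp"

cincp


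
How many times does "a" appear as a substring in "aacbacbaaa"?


Searching for "a" in "aacbacbaaa"
Scanning each position:
  Position 0: "a" => MATCH
  Position 1: "a" => MATCH
  Position 2: "c" => no
  Position 3: "b" => no
  Position 4: "a" => MATCH
  Position 5: "c" => no
  Position 6: "b" => no
  Position 7: "a" => MATCH
  Position 8: "a" => MATCH
  Position 9: "a" => MATCH
Total occurrences: 6

6


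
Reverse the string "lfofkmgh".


Input: lfofkmgh
Reading characters right to left:
  Position 7: 'h'
  Position 6: 'g'
  Position 5: 'm'
  Position 4: 'k'
  Position 3: 'f'
  Position 2: 'o'
  Position 1: 'f'
  Position 0: 'l'
Reversed: hgmkfofl

hgmkfofl


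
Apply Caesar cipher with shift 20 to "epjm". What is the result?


Caesar cipher: shift "epjm" by 20
  'e' (pos 4) + 20 = pos 24 = 'y'
  'p' (pos 15) + 20 = pos 9 = 'j'
  'j' (pos 9) + 20 = pos 3 = 'd'
  'm' (pos 12) + 20 = pos 6 = 'g'
Result: yjdg

yjdg


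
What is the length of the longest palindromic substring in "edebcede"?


Input: "edebcede"
Checking substrings for palindromes:
  [0:3] "ede" (len 3) => palindrome
  [5:8] "ede" (len 3) => palindrome
Longest palindromic substring: "ede" with length 3

3


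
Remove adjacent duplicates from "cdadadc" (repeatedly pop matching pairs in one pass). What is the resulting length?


Input: cdadadc
Stack-based adjacent duplicate removal:
  Read 'c': push. Stack: c
  Read 'd': push. Stack: cd
  Read 'a': push. Stack: cda
  Read 'd': push. Stack: cdad
  Read 'a': push. Stack: cdada
  Read 'd': push. Stack: cdadad
  Read 'c': push. Stack: cdadadc
Final stack: "cdadadc" (length 7)

7


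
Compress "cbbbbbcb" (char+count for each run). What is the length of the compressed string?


Input: cbbbbbcb
Runs:
  'c' x 1 => "c1"
  'b' x 5 => "b5"
  'c' x 1 => "c1"
  'b' x 1 => "b1"
Compressed: "c1b5c1b1"
Compressed length: 8

8


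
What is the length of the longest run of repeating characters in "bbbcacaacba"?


Input: "bbbcacaacba"
Scanning for longest run:
  Position 1 ('b'): continues run of 'b', length=2
  Position 2 ('b'): continues run of 'b', length=3
  Position 3 ('c'): new char, reset run to 1
  Position 4 ('a'): new char, reset run to 1
  Position 5 ('c'): new char, reset run to 1
  Position 6 ('a'): new char, reset run to 1
  Position 7 ('a'): continues run of 'a', length=2
  Position 8 ('c'): new char, reset run to 1
  Position 9 ('b'): new char, reset run to 1
  Position 10 ('a'): new char, reset run to 1
Longest run: 'b' with length 3

3


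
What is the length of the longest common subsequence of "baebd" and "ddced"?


LCS of "baebd" and "ddced"
DP table:
           d    d    c    e    d
      0    0    0    0    0    0
  b   0    0    0    0    0    0
  a   0    0    0    0    0    0
  e   0    0    0    0    1    1
  b   0    0    0    0    1    1
  d   0    1    1    1    1    2
LCS length = dp[5][5] = 2

2


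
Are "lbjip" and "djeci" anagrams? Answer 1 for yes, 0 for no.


Strings: "lbjip", "djeci"
Sorted first:  bijlp
Sorted second: cdeij
Differ at position 0: 'b' vs 'c' => not anagrams

0


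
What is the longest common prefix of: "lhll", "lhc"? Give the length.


Words: lhll, lhc
  Position 0: all 'l' => match
  Position 1: all 'h' => match
  Position 2: ('l', 'c') => mismatch, stop
LCP = "lh" (length 2)

2


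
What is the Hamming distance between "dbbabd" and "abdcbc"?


Comparing "dbbabd" and "abdcbc" position by position:
  Position 0: 'd' vs 'a' => differ
  Position 1: 'b' vs 'b' => same
  Position 2: 'b' vs 'd' => differ
  Position 3: 'a' vs 'c' => differ
  Position 4: 'b' vs 'b' => same
  Position 5: 'd' vs 'c' => differ
Total differences (Hamming distance): 4

4


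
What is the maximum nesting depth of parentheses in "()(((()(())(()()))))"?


Input: "()(((()(())(()()))))"
Tracking depth:
  Position 0 '(': depth becomes 1
  Position 1 ')': depth becomes 0
  Position 2 '(': depth becomes 1
  Position 3 '(': depth becomes 2
  Position 4 '(': depth becomes 3
  Position 5 '(': depth becomes 4
  Position 6 ')': depth becomes 3
  Position 7 '(': depth becomes 4
  Position 8 '(': depth becomes 5
  Position 9 ')': depth becomes 4
  Position 10 ')': depth becomes 3
  Position 11 '(': depth becomes 4
  Position 12 '(': depth becomes 5
  Position 13 ')': depth becomes 4
  Position 14 '(': depth becomes 5
  Position 15 ')': depth becomes 4
  Position 16 ')': depth becomes 3
  Position 17 ')': depth becomes 2
  Position 18 ')': depth becomes 1
  Position 19 ')': depth becomes 0
Maximum depth reached: 5

5


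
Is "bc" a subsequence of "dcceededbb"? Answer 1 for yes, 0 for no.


Check if "bc" is a subsequence of "dcceededbb"
Greedy scan:
  Position 0 ('d'): no match needed
  Position 1 ('c'): no match needed
  Position 2 ('c'): no match needed
  Position 3 ('e'): no match needed
  Position 4 ('e'): no match needed
  Position 5 ('d'): no match needed
  Position 6 ('e'): no match needed
  Position 7 ('d'): no match needed
  Position 8 ('b'): matches sub[0] = 'b'
  Position 9 ('b'): no match needed
Only matched 1/2 characters => not a subsequence

0


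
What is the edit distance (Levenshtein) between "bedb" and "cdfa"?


Computing edit distance: "bedb" -> "cdfa"
DP table:
           c    d    f    a
      0    1    2    3    4
  b   1    1    2    3    4
  e   2    2    2    3    4
  d   3    3    2    3    4
  b   4    4    3    3    4
Edit distance = dp[4][4] = 4

4


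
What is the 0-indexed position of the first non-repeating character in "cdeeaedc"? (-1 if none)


Input: cdeeaedc
Character frequencies:
  'a': 1
  'c': 2
  'd': 2
  'e': 3
Scanning left to right for freq == 1:
  Position 0 ('c'): freq=2, skip
  Position 1 ('d'): freq=2, skip
  Position 2 ('e'): freq=3, skip
  Position 3 ('e'): freq=3, skip
  Position 4 ('a'): unique! => answer = 4

4


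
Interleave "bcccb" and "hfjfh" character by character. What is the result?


Interleaving "bcccb" and "hfjfh":
  Position 0: 'b' from first, 'h' from second => "bh"
  Position 1: 'c' from first, 'f' from second => "cf"
  Position 2: 'c' from first, 'j' from second => "cj"
  Position 3: 'c' from first, 'f' from second => "cf"
  Position 4: 'b' from first, 'h' from second => "bh"
Result: bhcfcjcfbh

bhcfcjcfbh


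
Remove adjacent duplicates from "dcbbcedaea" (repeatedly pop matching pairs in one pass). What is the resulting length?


Input: dcbbcedaea
Stack-based adjacent duplicate removal:
  Read 'd': push. Stack: d
  Read 'c': push. Stack: dc
  Read 'b': push. Stack: dcb
  Read 'b': matches stack top 'b' => pop. Stack: dc
  Read 'c': matches stack top 'c' => pop. Stack: d
  Read 'e': push. Stack: de
  Read 'd': push. Stack: ded
  Read 'a': push. Stack: deda
  Read 'e': push. Stack: dedae
  Read 'a': push. Stack: dedaea
Final stack: "dedaea" (length 6)

6


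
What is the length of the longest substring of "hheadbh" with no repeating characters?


Input: "hheadbh"
Sliding window (track last position of each char):
  Position 0 ('h'): window [0,0] length 1 -- new best
  Position 1 ('h'): repeat (last at 0), move window start to 1
  Position 1 ('h'): window [1,1] length 1
  Position 2 ('e'): window [1,2] length 2 -- new best
  Position 3 ('a'): window [1,3] length 3 -- new best
  Position 4 ('d'): window [1,4] length 4 -- new best
  Position 5 ('b'): window [1,5] length 5 -- new best
  Position 6 ('h'): repeat (last at 1), move window start to 2
  Position 6 ('h'): window [2,6] length 5
Longest substring with no repeats: "headb" with length 5

5


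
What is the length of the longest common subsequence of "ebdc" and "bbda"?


LCS of "ebdc" and "bbda"
DP table:
           b    b    d    a
      0    0    0    0    0
  e   0    0    0    0    0
  b   0    1    1    1    1
  d   0    1    1    2    2
  c   0    1    1    2    2
LCS length = dp[4][4] = 2

2


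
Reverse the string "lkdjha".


Input: lkdjha
Reading characters right to left:
  Position 5: 'a'
  Position 4: 'h'
  Position 3: 'j'
  Position 2: 'd'
  Position 1: 'k'
  Position 0: 'l'
Reversed: ahjdkl

ahjdkl


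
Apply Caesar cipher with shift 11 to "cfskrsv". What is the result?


Caesar cipher: shift "cfskrsv" by 11
  'c' (pos 2) + 11 = pos 13 = 'n'
  'f' (pos 5) + 11 = pos 16 = 'q'
  's' (pos 18) + 11 = pos 3 = 'd'
  'k' (pos 10) + 11 = pos 21 = 'v'
  'r' (pos 17) + 11 = pos 2 = 'c'
  's' (pos 18) + 11 = pos 3 = 'd'
  'v' (pos 21) + 11 = pos 6 = 'g'
Result: nqdvcdg

nqdvcdg


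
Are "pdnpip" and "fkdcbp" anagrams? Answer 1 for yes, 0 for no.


Strings: "pdnpip", "fkdcbp"
Sorted first:  dinppp
Sorted second: bcdfkp
Differ at position 0: 'd' vs 'b' => not anagrams

0


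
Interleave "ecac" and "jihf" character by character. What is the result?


Interleaving "ecac" and "jihf":
  Position 0: 'e' from first, 'j' from second => "ej"
  Position 1: 'c' from first, 'i' from second => "ci"
  Position 2: 'a' from first, 'h' from second => "ah"
  Position 3: 'c' from first, 'f' from second => "cf"
Result: ejciahcf

ejciahcf


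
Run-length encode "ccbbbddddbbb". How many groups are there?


Input: ccbbbddddbbb
Scanning for consecutive runs:
  Group 1: 'c' x 2 (positions 0-1)
  Group 2: 'b' x 3 (positions 2-4)
  Group 3: 'd' x 4 (positions 5-8)
  Group 4: 'b' x 3 (positions 9-11)
Total groups: 4

4


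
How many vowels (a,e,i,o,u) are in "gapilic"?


Input: gapilic
Checking each character:
  'g' at position 0: consonant
  'a' at position 1: vowel (running total: 1)
  'p' at position 2: consonant
  'i' at position 3: vowel (running total: 2)
  'l' at position 4: consonant
  'i' at position 5: vowel (running total: 3)
  'c' at position 6: consonant
Total vowels: 3

3


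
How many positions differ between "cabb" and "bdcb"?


Comparing "cabb" and "bdcb" position by position:
  Position 0: 'c' vs 'b' => DIFFER
  Position 1: 'a' vs 'd' => DIFFER
  Position 2: 'b' vs 'c' => DIFFER
  Position 3: 'b' vs 'b' => same
Positions that differ: 3

3


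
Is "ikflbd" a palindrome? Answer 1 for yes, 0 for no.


Input: ikflbd
Reversed: dblfki
  Compare pos 0 ('i') with pos 5 ('d'): MISMATCH
  Compare pos 1 ('k') with pos 4 ('b'): MISMATCH
  Compare pos 2 ('f') with pos 3 ('l'): MISMATCH
Result: not a palindrome

0


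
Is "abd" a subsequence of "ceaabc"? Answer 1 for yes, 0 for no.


Check if "abd" is a subsequence of "ceaabc"
Greedy scan:
  Position 0 ('c'): no match needed
  Position 1 ('e'): no match needed
  Position 2 ('a'): matches sub[0] = 'a'
  Position 3 ('a'): no match needed
  Position 4 ('b'): matches sub[1] = 'b'
  Position 5 ('c'): no match needed
Only matched 2/3 characters => not a subsequence

0


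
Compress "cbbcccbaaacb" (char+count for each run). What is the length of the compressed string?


Input: cbbcccbaaacb
Runs:
  'c' x 1 => "c1"
  'b' x 2 => "b2"
  'c' x 3 => "c3"
  'b' x 1 => "b1"
  'a' x 3 => "a3"
  'c' x 1 => "c1"
  'b' x 1 => "b1"
Compressed: "c1b2c3b1a3c1b1"
Compressed length: 14

14


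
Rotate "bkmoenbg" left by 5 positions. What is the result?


Input: "bkmoenbg", rotate left by 5
First 5 characters: "bkmoe"
Remaining characters: "nbg"
Concatenate remaining + first: "nbg" + "bkmoe" = "nbgbkmoe"

nbgbkmoe


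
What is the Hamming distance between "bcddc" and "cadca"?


Comparing "bcddc" and "cadca" position by position:
  Position 0: 'b' vs 'c' => differ
  Position 1: 'c' vs 'a' => differ
  Position 2: 'd' vs 'd' => same
  Position 3: 'd' vs 'c' => differ
  Position 4: 'c' vs 'a' => differ
Total differences (Hamming distance): 4

4


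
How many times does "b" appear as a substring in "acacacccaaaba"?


Searching for "b" in "acacacccaaaba"
Scanning each position:
  Position 0: "a" => no
  Position 1: "c" => no
  Position 2: "a" => no
  Position 3: "c" => no
  Position 4: "a" => no
  Position 5: "c" => no
  Position 6: "c" => no
  Position 7: "c" => no
  Position 8: "a" => no
  Position 9: "a" => no
  Position 10: "a" => no
  Position 11: "b" => MATCH
  Position 12: "a" => no
Total occurrences: 1

1


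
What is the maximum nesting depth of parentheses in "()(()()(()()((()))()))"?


Input: "()(()()(()()((()))()))"
Tracking depth:
  Position 0 '(': depth becomes 1
  Position 1 ')': depth becomes 0
  Position 2 '(': depth becomes 1
  Position 3 '(': depth becomes 2
  Position 4 ')': depth becomes 1
  Position 5 '(': depth becomes 2
  Position 6 ')': depth becomes 1
  Position 7 '(': depth becomes 2
  Position 8 '(': depth becomes 3
  Position 9 ')': depth becomes 2
  Position 10 '(': depth becomes 3
  Position 11 ')': depth becomes 2
  Position 12 '(': depth becomes 3
  Position 13 '(': depth becomes 4
  Position 14 '(': depth becomes 5
  Position 15 ')': depth becomes 4
  Position 16 ')': depth becomes 3
  Position 17 ')': depth becomes 2
  Position 18 '(': depth becomes 3
  Position 19 ')': depth becomes 2
  Position 20 ')': depth becomes 1
  Position 21 ')': depth becomes 0
Maximum depth reached: 5

5


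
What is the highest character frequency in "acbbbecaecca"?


Input: acbbbecaecca
Character counts:
  'a': 3
  'b': 3
  'c': 4
  'e': 2
Maximum frequency: 4

4


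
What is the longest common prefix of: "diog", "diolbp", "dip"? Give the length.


Words: diog, diolbp, dip
  Position 0: all 'd' => match
  Position 1: all 'i' => match
  Position 2: ('o', 'o', 'p') => mismatch, stop
LCP = "di" (length 2)

2


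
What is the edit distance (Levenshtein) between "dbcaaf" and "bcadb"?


Computing edit distance: "dbcaaf" -> "bcadb"
DP table:
           b    c    a    d    b
      0    1    2    3    4    5
  d   1    1    2    3    3    4
  b   2    1    2    3    4    3
  c   3    2    1    2    3    4
  a   4    3    2    1    2    3
  a   5    4    3    2    2    3
  f   6    5    4    3    3    3
Edit distance = dp[6][5] = 3

3


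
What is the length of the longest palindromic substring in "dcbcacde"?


Input: "dcbcacde"
Checking substrings for palindromes:
  [1:4] "cbc" (len 3) => palindrome
  [3:6] "cac" (len 3) => palindrome
Longest palindromic substring: "cbc" with length 3

3


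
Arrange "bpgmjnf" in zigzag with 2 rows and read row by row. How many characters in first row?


Zigzag "bpgmjnf" into 2 rows:
Placing characters:
  'b' => row 0
  'p' => row 1
  'g' => row 0
  'm' => row 1
  'j' => row 0
  'n' => row 1
  'f' => row 0
Rows:
  Row 0: "bgjf"
  Row 1: "pmn"
First row length: 4

4


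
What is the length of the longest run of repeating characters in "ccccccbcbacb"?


Input: "ccccccbcbacb"
Scanning for longest run:
  Position 1 ('c'): continues run of 'c', length=2
  Position 2 ('c'): continues run of 'c', length=3
  Position 3 ('c'): continues run of 'c', length=4
  Position 4 ('c'): continues run of 'c', length=5
  Position 5 ('c'): continues run of 'c', length=6
  Position 6 ('b'): new char, reset run to 1
  Position 7 ('c'): new char, reset run to 1
  Position 8 ('b'): new char, reset run to 1
  Position 9 ('a'): new char, reset run to 1
  Position 10 ('c'): new char, reset run to 1
  Position 11 ('b'): new char, reset run to 1
Longest run: 'c' with length 6

6


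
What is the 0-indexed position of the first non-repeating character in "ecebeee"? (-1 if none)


Input: ecebeee
Character frequencies:
  'b': 1
  'c': 1
  'e': 5
Scanning left to right for freq == 1:
  Position 0 ('e'): freq=5, skip
  Position 1 ('c'): unique! => answer = 1

1


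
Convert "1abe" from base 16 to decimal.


Input: "1abe" in base 16
Positional expansion:
  Digit '1' (value 1) x 16^3 = 4096
  Digit 'a' (value 10) x 16^2 = 2560
  Digit 'b' (value 11) x 16^1 = 176
  Digit 'e' (value 14) x 16^0 = 14
Sum = 6846

6846


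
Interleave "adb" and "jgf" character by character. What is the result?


Interleaving "adb" and "jgf":
  Position 0: 'a' from first, 'j' from second => "aj"
  Position 1: 'd' from first, 'g' from second => "dg"
  Position 2: 'b' from first, 'f' from second => "bf"
Result: ajdgbf

ajdgbf


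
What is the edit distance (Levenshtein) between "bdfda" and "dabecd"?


Computing edit distance: "bdfda" -> "dabecd"
DP table:
           d    a    b    e    c    d
      0    1    2    3    4    5    6
  b   1    1    2    2    3    4    5
  d   2    1    2    3    3    4    4
  f   3    2    2    3    4    4    5
  d   4    3    3    3    4    5    4
  a   5    4    3    4    4    5    5
Edit distance = dp[5][6] = 5

5


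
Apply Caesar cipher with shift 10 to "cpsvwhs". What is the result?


Caesar cipher: shift "cpsvwhs" by 10
  'c' (pos 2) + 10 = pos 12 = 'm'
  'p' (pos 15) + 10 = pos 25 = 'z'
  's' (pos 18) + 10 = pos 2 = 'c'
  'v' (pos 21) + 10 = pos 5 = 'f'
  'w' (pos 22) + 10 = pos 6 = 'g'
  'h' (pos 7) + 10 = pos 17 = 'r'
  's' (pos 18) + 10 = pos 2 = 'c'
Result: mzcfgrc

mzcfgrc


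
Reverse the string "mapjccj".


Input: mapjccj
Reading characters right to left:
  Position 6: 'j'
  Position 5: 'c'
  Position 4: 'c'
  Position 3: 'j'
  Position 2: 'p'
  Position 1: 'a'
  Position 0: 'm'
Reversed: jccjpam

jccjpam


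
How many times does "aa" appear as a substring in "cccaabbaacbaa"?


Searching for "aa" in "cccaabbaacbaa"
Scanning each position:
  Position 0: "cc" => no
  Position 1: "cc" => no
  Position 2: "ca" => no
  Position 3: "aa" => MATCH
  Position 4: "ab" => no
  Position 5: "bb" => no
  Position 6: "ba" => no
  Position 7: "aa" => MATCH
  Position 8: "ac" => no
  Position 9: "cb" => no
  Position 10: "ba" => no
  Position 11: "aa" => MATCH
Total occurrences: 3

3


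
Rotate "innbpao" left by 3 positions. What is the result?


Input: "innbpao", rotate left by 3
First 3 characters: "inn"
Remaining characters: "bpao"
Concatenate remaining + first: "bpao" + "inn" = "bpaoinn"

bpaoinn


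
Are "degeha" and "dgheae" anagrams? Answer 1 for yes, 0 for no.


Strings: "degeha", "dgheae"
Sorted first:  adeegh
Sorted second: adeegh
Sorted forms match => anagrams

1


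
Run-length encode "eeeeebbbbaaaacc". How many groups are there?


Input: eeeeebbbbaaaacc
Scanning for consecutive runs:
  Group 1: 'e' x 5 (positions 0-4)
  Group 2: 'b' x 4 (positions 5-8)
  Group 3: 'a' x 4 (positions 9-12)
  Group 4: 'c' x 2 (positions 13-14)
Total groups: 4

4


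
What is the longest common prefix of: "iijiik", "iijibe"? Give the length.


Words: iijiik, iijibe
  Position 0: all 'i' => match
  Position 1: all 'i' => match
  Position 2: all 'j' => match
  Position 3: all 'i' => match
  Position 4: ('i', 'b') => mismatch, stop
LCP = "iiji" (length 4)

4


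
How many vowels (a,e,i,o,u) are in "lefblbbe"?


Input: lefblbbe
Checking each character:
  'l' at position 0: consonant
  'e' at position 1: vowel (running total: 1)
  'f' at position 2: consonant
  'b' at position 3: consonant
  'l' at position 4: consonant
  'b' at position 5: consonant
  'b' at position 6: consonant
  'e' at position 7: vowel (running total: 2)
Total vowels: 2

2


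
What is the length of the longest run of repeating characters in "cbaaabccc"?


Input: "cbaaabccc"
Scanning for longest run:
  Position 1 ('b'): new char, reset run to 1
  Position 2 ('a'): new char, reset run to 1
  Position 3 ('a'): continues run of 'a', length=2
  Position 4 ('a'): continues run of 'a', length=3
  Position 5 ('b'): new char, reset run to 1
  Position 6 ('c'): new char, reset run to 1
  Position 7 ('c'): continues run of 'c', length=2
  Position 8 ('c'): continues run of 'c', length=3
Longest run: 'a' with length 3

3


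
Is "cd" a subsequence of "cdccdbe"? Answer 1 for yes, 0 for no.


Check if "cd" is a subsequence of "cdccdbe"
Greedy scan:
  Position 0 ('c'): matches sub[0] = 'c'
  Position 1 ('d'): matches sub[1] = 'd'
  Position 2 ('c'): no match needed
  Position 3 ('c'): no match needed
  Position 4 ('d'): no match needed
  Position 5 ('b'): no match needed
  Position 6 ('e'): no match needed
All 2 characters matched => is a subsequence

1


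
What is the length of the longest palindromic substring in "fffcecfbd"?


Input: "fffcecfbd"
Checking substrings for palindromes:
  [2:7] "fcecf" (len 5) => palindrome
  [0:3] "fff" (len 3) => palindrome
  [3:6] "cec" (len 3) => palindrome
  [0:2] "ff" (len 2) => palindrome
  [1:3] "ff" (len 2) => palindrome
Longest palindromic substring: "fcecf" with length 5

5


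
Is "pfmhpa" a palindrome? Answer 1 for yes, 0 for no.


Input: pfmhpa
Reversed: aphmfp
  Compare pos 0 ('p') with pos 5 ('a'): MISMATCH
  Compare pos 1 ('f') with pos 4 ('p'): MISMATCH
  Compare pos 2 ('m') with pos 3 ('h'): MISMATCH
Result: not a palindrome

0


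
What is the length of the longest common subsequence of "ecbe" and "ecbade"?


LCS of "ecbe" and "ecbade"
DP table:
           e    c    b    a    d    e
      0    0    0    0    0    0    0
  e   0    1    1    1    1    1    1
  c   0    1    2    2    2    2    2
  b   0    1    2    3    3    3    3
  e   0    1    2    3    3    3    4
LCS length = dp[4][6] = 4

4
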